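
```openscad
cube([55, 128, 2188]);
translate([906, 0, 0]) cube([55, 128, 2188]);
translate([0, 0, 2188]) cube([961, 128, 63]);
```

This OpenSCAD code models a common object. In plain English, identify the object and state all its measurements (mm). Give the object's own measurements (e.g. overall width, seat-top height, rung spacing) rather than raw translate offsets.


A door frame. The clear opening is 851 mm wide and 2188 mm high. Two 55 mm wide jambs, 128 mm deep, stand either side of the opening from the floor to the top of the opening. A 63 mm thick head sits across the top of both jambs, spanning the full outside width of the frame.


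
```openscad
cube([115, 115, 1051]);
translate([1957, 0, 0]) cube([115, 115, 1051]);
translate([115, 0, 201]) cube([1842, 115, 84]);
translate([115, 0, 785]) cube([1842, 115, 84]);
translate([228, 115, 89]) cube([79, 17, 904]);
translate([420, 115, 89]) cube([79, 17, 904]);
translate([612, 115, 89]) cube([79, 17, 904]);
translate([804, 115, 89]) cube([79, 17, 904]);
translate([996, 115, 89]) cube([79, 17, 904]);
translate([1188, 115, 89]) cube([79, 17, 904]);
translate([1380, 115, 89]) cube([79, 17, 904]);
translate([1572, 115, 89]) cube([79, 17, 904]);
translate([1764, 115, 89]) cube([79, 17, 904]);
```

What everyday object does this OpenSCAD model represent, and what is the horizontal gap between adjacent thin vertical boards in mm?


A fence section. The picket gap is 113 mm.

Two posts, two rails, 9 pickets — a fence section. Span 1842 mm holds 9 pickets of 79 mm with 10 equal gaps: ⌊(1842 − 9·79) / 10⌋ = 113 mm.


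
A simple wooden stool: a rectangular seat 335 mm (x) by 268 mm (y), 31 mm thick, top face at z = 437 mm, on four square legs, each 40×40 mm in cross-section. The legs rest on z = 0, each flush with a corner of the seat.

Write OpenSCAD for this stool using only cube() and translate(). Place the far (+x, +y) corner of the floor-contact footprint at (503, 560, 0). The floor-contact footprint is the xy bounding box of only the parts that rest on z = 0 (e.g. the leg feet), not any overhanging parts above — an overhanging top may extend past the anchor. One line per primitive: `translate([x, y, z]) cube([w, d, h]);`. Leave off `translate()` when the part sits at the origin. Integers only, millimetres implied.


translate([168, 292, 406]) cube([335, 268, 31]);
translate([168, 292, 0]) cube([40, 40, 406]);
translate([463, 292, 0]) cube([40, 40, 406]);
translate([168, 520, 0]) cube([40, 40, 406]);
translate([463, 520, 0]) cube([40, 40, 406]);


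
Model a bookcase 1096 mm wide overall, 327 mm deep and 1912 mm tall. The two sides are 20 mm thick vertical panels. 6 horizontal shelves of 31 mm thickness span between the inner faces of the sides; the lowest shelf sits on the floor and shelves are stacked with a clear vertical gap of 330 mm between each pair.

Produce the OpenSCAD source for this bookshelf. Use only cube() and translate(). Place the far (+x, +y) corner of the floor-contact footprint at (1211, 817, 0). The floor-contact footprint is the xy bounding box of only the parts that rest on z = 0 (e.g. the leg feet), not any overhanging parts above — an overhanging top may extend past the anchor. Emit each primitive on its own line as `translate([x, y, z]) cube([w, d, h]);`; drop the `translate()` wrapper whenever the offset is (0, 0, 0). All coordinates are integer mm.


translate([115, 490, 0]) cube([20, 327, 1912]);
translate([1191, 490, 0]) cube([20, 327, 1912]);
translate([135, 490, 0]) cube([1056, 327, 31]);
translate([135, 490, 361]) cube([1056, 327, 31]);
translate([135, 490, 722]) cube([1056, 327, 31]);
translate([135, 490, 1083]) cube([1056, 327, 31]);
translate([135, 490, 1444]) cube([1056, 327, 31]);
translate([135, 490, 1805]) cube([1056, 327, 31]);


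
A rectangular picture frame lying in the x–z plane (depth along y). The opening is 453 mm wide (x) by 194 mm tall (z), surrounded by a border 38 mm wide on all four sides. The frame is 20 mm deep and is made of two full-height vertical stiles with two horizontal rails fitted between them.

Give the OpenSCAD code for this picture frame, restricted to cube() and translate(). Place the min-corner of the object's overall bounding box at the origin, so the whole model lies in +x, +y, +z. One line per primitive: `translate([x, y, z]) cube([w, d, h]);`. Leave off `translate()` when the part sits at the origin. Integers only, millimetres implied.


cube([38, 20, 270]);
translate([491, 0, 0]) cube([38, 20, 270]);
translate([38, 0, 0]) cube([453, 20, 38]);
translate([38, 0, 232]) cube([453, 20, 38]);


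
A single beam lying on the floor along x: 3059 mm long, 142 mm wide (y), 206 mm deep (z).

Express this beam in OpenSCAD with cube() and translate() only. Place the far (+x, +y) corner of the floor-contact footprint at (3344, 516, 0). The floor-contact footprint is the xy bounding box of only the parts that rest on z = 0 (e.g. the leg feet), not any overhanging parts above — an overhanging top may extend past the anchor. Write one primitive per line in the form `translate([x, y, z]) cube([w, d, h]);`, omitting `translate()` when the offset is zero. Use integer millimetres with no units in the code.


translate([285, 374, 0]) cube([3059, 142, 206]);


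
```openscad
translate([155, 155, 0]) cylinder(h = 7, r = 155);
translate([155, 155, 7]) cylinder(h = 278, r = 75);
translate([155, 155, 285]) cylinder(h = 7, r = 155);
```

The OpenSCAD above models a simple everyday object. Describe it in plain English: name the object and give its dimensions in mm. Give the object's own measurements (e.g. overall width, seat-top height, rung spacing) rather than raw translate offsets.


A spool: two coaxial disc flanges of radius 155 mm and thickness 7 mm, joined by a core cylinder of radius 75 mm and height 278 mm. The lower flange rests on z = 0 and the three cylinders share a vertical axis.


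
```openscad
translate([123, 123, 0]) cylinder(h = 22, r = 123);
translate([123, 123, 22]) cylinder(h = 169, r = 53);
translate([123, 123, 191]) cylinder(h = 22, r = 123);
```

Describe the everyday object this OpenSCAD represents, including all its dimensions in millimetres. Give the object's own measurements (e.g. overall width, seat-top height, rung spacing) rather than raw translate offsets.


A spool: two coaxial disc flanges of radius 123 mm and thickness 22 mm, joined by a core cylinder of radius 53 mm and height 169 mm. The lower flange rests on z = 0 and the three cylinders share a vertical axis.


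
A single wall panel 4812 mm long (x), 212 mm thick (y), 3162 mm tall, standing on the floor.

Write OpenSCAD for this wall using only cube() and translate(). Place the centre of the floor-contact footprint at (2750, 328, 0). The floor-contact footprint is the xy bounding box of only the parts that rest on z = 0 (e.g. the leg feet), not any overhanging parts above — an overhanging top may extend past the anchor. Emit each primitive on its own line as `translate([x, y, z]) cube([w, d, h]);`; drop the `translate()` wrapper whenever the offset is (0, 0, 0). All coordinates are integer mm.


translate([344, 222, 0]) cube([4812, 212, 3162]);


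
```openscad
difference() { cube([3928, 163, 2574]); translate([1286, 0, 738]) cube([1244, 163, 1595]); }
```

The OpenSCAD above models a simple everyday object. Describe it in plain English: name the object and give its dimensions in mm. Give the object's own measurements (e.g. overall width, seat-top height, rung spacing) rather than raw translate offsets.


A wall 3928 mm long (x), 163 mm thick (y), 2574 mm tall, with a rectangular window opening cut through it. The opening is 1244 mm wide and 1595 mm tall; its sill is at z = 738 mm and its near (−x) edge is 1286 mm from the wall's −x end. The opening passes through the full wall thickness.


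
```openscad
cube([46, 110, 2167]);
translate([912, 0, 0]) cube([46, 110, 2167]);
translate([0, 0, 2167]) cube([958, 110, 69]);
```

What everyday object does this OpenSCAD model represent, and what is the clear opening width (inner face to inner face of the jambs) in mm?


A door frame. The clear opening width is 866 mm.

Two 2167 mm tall posts with a header on top — a door frame. The left jamb is 46 mm wide at x = 0; the right jamb starts at x = 912. The clear opening is 912 − 46 = 866 mm.


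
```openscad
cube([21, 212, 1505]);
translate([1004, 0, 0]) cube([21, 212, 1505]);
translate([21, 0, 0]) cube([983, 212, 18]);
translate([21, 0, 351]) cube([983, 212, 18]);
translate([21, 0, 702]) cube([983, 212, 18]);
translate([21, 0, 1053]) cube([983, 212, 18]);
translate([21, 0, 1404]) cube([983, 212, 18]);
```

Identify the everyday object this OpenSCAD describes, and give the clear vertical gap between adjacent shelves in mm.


A bookshelf. The clear shelf gap is 333 mm.

Two tall side panels with 5 horizontal boards between them — a bookshelf. The first two shelf undersides are at z = 0 and z = 351; with shelf thickness 18, the clear gap is 351 − 0 − 18 = 333 mm.


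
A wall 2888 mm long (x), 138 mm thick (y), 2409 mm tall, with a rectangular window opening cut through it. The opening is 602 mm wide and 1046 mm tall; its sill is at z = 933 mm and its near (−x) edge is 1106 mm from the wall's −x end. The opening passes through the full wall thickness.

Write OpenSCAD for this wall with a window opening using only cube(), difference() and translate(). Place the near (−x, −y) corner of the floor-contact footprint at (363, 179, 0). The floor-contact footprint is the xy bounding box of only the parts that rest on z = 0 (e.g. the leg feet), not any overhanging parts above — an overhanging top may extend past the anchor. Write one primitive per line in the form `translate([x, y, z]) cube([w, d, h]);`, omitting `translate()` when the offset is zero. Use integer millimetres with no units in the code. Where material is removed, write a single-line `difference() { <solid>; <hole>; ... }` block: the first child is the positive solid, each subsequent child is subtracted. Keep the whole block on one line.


difference() { translate([363, 179, 0]) cube([2888, 138, 2409]); translate([1469, 179, 933]) cube([602, 138, 1046]); }


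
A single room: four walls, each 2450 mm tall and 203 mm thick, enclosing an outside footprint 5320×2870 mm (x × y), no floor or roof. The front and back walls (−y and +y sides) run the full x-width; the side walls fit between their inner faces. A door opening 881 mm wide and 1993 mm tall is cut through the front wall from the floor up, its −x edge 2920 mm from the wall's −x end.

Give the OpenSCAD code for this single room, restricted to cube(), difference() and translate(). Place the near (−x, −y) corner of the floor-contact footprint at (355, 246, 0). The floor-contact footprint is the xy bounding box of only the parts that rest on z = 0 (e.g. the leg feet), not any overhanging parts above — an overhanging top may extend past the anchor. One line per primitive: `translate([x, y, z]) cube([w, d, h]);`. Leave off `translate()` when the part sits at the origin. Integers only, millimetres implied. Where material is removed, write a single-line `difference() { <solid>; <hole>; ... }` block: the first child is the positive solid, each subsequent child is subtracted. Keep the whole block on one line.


difference() { translate([355, 246, 0]) cube([5320, 203, 2450]); translate([3275, 246, 0]) cube([881, 203, 1993]); }
translate([355, 2913, 0]) cube([5320, 203, 2450]);
translate([355, 449, 0]) cube([203, 2464, 2450]);
translate([5472, 449, 0]) cube([203, 2464, 2450]);


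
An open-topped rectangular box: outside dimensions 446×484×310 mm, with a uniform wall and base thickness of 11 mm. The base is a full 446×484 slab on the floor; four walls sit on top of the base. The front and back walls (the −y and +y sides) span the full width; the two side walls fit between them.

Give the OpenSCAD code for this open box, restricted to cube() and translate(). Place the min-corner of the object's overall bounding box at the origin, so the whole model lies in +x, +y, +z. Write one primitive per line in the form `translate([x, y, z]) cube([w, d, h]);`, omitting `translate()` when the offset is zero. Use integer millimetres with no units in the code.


cube([446, 484, 11]);
translate([0, 0, 11]) cube([446, 11, 299]);
translate([0, 473, 11]) cube([446, 11, 299]);
translate([0, 11, 11]) cube([11, 462, 299]);
translate([435, 11, 11]) cube([11, 462, 299]);


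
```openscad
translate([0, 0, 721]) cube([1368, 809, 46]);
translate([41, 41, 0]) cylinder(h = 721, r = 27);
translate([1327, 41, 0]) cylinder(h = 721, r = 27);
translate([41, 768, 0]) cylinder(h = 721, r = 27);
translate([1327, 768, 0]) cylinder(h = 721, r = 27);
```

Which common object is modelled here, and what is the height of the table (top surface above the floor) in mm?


A table. The table height is 767 mm.

A 1368×809×46 slab sits at z = 721 on four Ø54 mm round legs — a table. The top surface is at 721 + 46 = 767 mm.


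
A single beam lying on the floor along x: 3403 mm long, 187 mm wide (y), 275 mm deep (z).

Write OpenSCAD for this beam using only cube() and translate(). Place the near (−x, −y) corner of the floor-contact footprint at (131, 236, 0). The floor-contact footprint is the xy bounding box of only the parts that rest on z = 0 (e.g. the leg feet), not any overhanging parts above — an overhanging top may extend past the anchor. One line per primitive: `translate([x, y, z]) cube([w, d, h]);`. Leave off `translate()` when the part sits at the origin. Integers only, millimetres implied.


translate([131, 236, 0]) cube([3403, 187, 275]);


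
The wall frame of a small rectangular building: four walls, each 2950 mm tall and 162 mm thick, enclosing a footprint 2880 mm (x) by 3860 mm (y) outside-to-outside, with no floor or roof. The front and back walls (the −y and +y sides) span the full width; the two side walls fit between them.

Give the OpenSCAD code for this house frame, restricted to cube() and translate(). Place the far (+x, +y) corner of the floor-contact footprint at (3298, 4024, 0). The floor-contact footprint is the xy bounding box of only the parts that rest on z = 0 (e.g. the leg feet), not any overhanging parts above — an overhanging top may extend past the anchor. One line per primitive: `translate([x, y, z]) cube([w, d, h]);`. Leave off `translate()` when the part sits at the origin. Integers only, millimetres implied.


translate([418, 164, 0]) cube([2880, 162, 2950]);
translate([418, 3862, 0]) cube([2880, 162, 2950]);
translate([418, 326, 0]) cube([162, 3536, 2950]);
translate([3136, 326, 0]) cube([162, 3536, 2950]);


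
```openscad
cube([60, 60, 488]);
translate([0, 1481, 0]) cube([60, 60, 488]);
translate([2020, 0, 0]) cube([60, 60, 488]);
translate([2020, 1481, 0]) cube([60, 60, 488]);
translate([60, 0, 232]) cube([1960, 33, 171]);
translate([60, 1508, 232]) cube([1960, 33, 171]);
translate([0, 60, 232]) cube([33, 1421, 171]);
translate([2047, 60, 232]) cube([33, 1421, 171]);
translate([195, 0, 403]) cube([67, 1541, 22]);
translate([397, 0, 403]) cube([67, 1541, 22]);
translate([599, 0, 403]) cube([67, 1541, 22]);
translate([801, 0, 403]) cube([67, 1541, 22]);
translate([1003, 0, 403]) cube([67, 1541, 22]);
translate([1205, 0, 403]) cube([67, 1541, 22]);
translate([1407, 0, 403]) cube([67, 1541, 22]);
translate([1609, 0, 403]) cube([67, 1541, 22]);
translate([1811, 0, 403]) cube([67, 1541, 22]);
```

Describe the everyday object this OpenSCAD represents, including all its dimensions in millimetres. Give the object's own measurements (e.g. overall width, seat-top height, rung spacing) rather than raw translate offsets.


A bed frame 2080 mm long (x) by 1541 mm wide (y). Four 60×60 mm corner posts, 488 mm tall, at the corners of the footprint. Four rails of 33 mm thickness and 171 mm height run between adjacent posts with their undersides at z = 232 mm, their outer faces flush with the outside of the frame (the two x-running rails run between the posts' inner faces; the two y-running rails run between the posts' inner faces). 9 slats, each 67 mm wide (x) and 22 mm thick, lie across the top of the two x-running rails, running the full 1541 mm width of the frame in y; along x they sit between the end posts with a 135 mm gap after the −x posts and between neighbouring slats, leaving 142 mm before the +x posts.


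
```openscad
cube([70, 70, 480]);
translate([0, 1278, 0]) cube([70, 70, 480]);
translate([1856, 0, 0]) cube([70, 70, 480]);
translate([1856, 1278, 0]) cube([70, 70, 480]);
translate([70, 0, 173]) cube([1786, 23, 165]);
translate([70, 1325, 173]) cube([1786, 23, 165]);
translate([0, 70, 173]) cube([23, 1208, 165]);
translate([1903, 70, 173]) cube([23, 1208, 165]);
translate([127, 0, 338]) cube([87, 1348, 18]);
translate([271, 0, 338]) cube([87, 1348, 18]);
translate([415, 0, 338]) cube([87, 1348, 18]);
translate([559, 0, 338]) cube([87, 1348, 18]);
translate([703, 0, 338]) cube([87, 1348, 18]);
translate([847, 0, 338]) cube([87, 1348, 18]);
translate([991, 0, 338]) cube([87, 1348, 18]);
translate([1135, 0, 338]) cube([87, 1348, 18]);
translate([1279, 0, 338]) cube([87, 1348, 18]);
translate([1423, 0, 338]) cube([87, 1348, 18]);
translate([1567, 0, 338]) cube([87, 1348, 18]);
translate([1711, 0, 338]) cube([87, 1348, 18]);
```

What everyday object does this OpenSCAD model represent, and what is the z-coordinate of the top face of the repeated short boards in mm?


A bed frame. The slat-top height is 356 mm.

Four posts, four rails, and a row of slats — a bed frame. Slats sit on the rails at z = 173 + 165 = 338; with slat thickness 18, the top is 356 mm.


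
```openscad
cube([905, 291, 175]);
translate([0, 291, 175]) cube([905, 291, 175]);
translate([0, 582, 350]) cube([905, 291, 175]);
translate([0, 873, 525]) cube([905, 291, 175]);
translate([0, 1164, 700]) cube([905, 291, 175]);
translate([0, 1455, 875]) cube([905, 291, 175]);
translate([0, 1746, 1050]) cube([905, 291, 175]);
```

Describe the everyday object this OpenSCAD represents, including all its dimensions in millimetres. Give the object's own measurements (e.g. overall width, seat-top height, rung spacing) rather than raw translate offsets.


A straight staircase of 7 solid steps. Each step is 905 mm wide (x), 291 mm deep (y, the going) and 175 mm tall (the rise). The first step rests on the floor; each subsequent step sits one going further in +y and one rise higher in +z, directly behind and above the previous step with no overlap.


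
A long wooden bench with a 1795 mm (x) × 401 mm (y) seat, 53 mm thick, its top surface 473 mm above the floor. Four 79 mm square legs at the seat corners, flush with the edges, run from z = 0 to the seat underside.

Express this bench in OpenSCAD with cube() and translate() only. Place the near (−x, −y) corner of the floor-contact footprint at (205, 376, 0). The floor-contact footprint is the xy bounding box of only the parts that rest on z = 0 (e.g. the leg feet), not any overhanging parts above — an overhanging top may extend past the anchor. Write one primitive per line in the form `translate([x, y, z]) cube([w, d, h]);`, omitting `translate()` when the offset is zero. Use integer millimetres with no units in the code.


translate([205, 376, 420]) cube([1795, 401, 53]);
translate([205, 376, 0]) cube([79, 79, 420]);
translate([205, 698, 0]) cube([79, 79, 420]);
translate([1921, 376, 0]) cube([79, 79, 420]);
translate([1921, 698, 0]) cube([79, 79, 420]);


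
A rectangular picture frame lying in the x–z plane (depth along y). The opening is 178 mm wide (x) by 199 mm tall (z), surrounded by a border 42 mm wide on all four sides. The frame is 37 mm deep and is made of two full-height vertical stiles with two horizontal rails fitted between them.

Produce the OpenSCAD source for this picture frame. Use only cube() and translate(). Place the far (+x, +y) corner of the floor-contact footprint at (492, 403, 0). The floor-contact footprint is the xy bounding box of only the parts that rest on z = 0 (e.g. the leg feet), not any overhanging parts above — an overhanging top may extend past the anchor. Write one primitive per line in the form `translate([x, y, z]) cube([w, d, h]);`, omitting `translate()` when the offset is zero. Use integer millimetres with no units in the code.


translate([230, 366, 0]) cube([42, 37, 283]);
translate([450, 366, 0]) cube([42, 37, 283]);
translate([272, 366, 0]) cube([178, 37, 42]);
translate([272, 366, 241]) cube([178, 37, 42]);


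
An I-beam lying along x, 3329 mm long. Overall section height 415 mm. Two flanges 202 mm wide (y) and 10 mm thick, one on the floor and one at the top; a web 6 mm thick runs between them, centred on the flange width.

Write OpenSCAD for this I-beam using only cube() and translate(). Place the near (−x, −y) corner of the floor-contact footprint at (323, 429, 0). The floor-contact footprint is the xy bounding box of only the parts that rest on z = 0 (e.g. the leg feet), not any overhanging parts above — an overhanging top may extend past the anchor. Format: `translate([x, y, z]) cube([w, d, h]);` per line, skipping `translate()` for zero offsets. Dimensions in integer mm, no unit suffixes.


translate([323, 429, 0]) cube([3329, 202, 10]);
translate([323, 527, 10]) cube([3329, 6, 395]);
translate([323, 429, 405]) cube([3329, 202, 10]);


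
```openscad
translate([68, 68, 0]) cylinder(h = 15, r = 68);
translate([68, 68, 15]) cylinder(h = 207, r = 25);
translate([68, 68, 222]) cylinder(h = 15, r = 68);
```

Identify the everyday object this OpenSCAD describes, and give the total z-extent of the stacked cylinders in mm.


A spool. The overall height is 237 mm.

Three coaxial cylinders, large–small–large — a spool. Two 15 mm flanges and a 207 mm core give 15 + 207 + 15 = 237 mm.


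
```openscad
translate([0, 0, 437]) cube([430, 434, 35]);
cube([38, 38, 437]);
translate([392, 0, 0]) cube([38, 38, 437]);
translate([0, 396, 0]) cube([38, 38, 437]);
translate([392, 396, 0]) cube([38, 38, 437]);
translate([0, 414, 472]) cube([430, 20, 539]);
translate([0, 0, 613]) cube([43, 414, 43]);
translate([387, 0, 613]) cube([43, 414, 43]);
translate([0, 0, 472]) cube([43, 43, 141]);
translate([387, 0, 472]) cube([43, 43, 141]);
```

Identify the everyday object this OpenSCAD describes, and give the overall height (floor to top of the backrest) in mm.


A chair. The overall height is 1011 mm.

A slab on four corner posts with a tall panel at the back — a chair. The seat slab sits at z = 437 with thickness 35, and the 539 mm backrest starts at the seat top, so the overall height is 437 + 35 + 539 = 1011 mm.


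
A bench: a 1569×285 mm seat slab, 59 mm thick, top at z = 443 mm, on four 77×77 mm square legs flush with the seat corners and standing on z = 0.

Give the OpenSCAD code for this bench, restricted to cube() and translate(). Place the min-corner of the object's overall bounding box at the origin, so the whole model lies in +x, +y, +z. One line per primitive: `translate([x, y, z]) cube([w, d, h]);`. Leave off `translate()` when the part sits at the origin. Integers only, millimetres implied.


translate([0, 0, 384]) cube([1569, 285, 59]);
cube([77, 77, 384]);
translate([0, 208, 0]) cube([77, 77, 384]);
translate([1492, 0, 0]) cube([77, 77, 384]);
translate([1492, 208, 0]) cube([77, 77, 384]);


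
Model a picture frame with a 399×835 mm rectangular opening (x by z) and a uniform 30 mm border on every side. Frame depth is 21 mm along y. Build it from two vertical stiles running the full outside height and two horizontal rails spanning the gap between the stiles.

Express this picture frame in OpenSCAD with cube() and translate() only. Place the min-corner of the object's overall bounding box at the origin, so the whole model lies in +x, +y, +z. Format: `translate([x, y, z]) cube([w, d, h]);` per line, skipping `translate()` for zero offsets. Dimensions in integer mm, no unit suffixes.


cube([30, 21, 895]);
translate([429, 0, 0]) cube([30, 21, 895]);
translate([30, 0, 0]) cube([399, 21, 30]);
translate([30, 0, 865]) cube([399, 21, 30]);


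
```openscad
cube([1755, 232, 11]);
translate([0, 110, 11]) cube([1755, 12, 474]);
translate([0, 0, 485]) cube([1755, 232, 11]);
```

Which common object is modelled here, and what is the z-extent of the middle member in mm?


An I-beam. The web height is 474 mm.

Two wide flanges with a thin centred web — an I-beam. Overall 496 mm minus two 11 mm flanges gives a web of 496 − 2·11 = 474 mm.


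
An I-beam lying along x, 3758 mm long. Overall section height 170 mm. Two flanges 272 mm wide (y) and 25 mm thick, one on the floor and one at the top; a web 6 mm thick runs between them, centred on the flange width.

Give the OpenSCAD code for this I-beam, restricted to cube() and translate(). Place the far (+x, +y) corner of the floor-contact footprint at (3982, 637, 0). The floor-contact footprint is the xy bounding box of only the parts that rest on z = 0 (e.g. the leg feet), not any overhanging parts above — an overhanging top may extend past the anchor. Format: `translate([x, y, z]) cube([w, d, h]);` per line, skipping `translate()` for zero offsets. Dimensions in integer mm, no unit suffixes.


translate([224, 365, 0]) cube([3758, 272, 25]);
translate([224, 498, 25]) cube([3758, 6, 120]);
translate([224, 365, 145]) cube([3758, 272, 25]);


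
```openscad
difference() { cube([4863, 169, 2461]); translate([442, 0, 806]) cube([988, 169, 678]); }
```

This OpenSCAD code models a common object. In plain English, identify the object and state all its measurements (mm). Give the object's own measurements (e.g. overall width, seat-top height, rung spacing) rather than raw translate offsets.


A wall 4863 mm long (x), 169 mm thick (y), 2461 mm tall, with a rectangular window opening cut through it. The opening is 988 mm wide and 678 mm tall; its sill is at z = 806 mm and its near (−x) edge is 442 mm from the wall's −x end. The opening passes through the full wall thickness.


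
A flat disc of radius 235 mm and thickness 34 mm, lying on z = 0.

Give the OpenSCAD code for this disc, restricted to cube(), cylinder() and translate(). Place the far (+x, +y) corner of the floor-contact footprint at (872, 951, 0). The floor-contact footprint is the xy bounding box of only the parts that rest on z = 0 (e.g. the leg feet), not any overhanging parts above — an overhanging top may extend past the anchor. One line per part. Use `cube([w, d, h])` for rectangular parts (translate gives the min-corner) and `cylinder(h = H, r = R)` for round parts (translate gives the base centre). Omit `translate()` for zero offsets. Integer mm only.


translate([637, 716, 0]) cylinder(h = 34, r = 235);


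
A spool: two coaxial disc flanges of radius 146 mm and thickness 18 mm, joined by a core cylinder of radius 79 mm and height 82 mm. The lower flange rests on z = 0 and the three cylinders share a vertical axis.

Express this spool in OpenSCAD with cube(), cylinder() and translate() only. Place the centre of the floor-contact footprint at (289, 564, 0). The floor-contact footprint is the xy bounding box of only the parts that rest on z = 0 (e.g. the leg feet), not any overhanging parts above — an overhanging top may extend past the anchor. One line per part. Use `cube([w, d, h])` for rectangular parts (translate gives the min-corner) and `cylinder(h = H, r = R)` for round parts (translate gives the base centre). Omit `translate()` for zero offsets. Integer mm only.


translate([289, 564, 0]) cylinder(h = 18, r = 146);
translate([289, 564, 18]) cylinder(h = 82, r = 79);
translate([289, 564, 100]) cylinder(h = 18, r = 146);


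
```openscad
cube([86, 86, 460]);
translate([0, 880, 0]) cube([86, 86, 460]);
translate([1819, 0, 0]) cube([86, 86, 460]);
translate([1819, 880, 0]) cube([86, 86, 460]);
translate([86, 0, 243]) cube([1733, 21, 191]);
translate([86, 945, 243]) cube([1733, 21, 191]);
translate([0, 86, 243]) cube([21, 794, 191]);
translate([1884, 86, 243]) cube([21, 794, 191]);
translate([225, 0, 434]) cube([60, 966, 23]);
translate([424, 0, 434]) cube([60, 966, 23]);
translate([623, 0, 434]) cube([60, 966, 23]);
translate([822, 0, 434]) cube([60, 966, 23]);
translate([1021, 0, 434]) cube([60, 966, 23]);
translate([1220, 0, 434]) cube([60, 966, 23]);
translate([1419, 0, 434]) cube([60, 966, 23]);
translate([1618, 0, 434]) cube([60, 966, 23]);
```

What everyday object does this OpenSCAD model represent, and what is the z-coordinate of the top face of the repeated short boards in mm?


A bed frame. The slat-top height is 457 mm.

Four posts, four rails, and a row of slats — a bed frame. Slats sit on the rails at z = 243 + 191 = 434; with slat thickness 23, the top is 457 mm.


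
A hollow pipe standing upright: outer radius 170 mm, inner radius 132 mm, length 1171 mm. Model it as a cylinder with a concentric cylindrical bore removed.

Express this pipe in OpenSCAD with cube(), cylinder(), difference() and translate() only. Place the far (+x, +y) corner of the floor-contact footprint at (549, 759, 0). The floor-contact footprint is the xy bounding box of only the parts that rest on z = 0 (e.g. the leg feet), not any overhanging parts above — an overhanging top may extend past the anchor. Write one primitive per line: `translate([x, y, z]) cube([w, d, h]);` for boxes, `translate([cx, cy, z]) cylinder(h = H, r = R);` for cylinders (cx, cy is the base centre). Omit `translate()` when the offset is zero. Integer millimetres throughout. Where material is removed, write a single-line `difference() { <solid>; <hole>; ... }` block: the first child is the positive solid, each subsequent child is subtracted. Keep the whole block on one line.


difference() { translate([379, 589, 0]) cylinder(h = 1171, r = 170); translate([379, 589, 0]) cylinder(h = 1171, r = 132); }


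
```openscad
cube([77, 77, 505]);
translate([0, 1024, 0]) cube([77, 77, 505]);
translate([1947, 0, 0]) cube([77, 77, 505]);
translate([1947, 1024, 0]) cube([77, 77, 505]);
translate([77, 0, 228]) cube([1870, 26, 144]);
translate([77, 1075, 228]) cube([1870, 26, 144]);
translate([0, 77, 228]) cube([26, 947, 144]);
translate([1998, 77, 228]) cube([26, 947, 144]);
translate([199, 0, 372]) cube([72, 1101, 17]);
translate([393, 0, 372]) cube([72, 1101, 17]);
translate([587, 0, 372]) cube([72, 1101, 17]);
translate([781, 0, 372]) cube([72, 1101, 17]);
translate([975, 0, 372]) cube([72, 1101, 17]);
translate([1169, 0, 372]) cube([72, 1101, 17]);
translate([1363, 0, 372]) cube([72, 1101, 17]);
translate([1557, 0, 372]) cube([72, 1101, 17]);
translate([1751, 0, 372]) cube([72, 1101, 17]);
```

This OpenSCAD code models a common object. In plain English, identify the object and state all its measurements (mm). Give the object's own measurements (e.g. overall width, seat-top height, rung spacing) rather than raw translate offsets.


A bed frame 2024 mm long (x) by 1101 mm wide (y). Four 77×77 mm corner posts, 505 mm tall, at the corners of the footprint. Four rails of 26 mm thickness and 144 mm height run between adjacent posts with their undersides at z = 228 mm, their outer faces flush with the outside of the frame (the two x-running rails run between the posts' inner faces; the two y-running rails run between the posts' inner faces). 9 slats, each 72 mm wide (x) and 17 mm thick, lie across the top of the two x-running rails, running the full 1101 mm width of the frame in y; along x they sit between the end posts with a 122 mm gap after the −x posts and between neighbouring slats, leaving 124 mm before the +x posts.


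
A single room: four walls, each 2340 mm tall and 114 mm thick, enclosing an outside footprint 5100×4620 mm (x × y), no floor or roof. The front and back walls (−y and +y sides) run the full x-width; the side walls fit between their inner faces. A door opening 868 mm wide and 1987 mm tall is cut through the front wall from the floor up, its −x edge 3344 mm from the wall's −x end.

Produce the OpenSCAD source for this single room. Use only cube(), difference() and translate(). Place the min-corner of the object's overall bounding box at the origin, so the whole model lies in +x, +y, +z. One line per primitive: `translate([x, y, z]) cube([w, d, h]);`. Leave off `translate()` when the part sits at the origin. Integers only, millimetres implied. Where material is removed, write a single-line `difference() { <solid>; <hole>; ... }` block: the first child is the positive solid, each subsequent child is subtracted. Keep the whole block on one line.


difference() { cube([5100, 114, 2340]); translate([3344, 0, 0]) cube([868, 114, 1987]); }
translate([0, 4506, 0]) cube([5100, 114, 2340]);
translate([0, 114, 0]) cube([114, 4392, 2340]);
translate([4986, 114, 0]) cube([114, 4392, 2340]);


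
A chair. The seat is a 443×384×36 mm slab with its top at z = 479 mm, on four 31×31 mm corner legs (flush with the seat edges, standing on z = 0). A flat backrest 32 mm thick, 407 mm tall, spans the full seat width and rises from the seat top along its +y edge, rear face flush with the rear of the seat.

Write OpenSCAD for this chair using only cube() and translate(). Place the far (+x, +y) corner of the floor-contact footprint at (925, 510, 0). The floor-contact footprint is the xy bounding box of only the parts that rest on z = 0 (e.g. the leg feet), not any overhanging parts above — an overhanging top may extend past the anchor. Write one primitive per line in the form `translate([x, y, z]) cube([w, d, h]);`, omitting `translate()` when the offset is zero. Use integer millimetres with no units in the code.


translate([482, 126, 443]) cube([443, 384, 36]);
translate([482, 126, 0]) cube([31, 31, 443]);
translate([894, 126, 0]) cube([31, 31, 443]);
translate([482, 479, 0]) cube([31, 31, 443]);
translate([894, 479, 0]) cube([31, 31, 443]);
translate([482, 478, 479]) cube([443, 32, 407]);


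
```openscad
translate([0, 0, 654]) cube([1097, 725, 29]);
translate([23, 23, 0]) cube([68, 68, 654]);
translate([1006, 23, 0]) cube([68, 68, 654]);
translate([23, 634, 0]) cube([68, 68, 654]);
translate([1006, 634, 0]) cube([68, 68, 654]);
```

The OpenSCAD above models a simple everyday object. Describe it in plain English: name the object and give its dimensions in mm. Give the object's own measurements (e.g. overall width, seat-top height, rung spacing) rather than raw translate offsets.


A rectangular dining table. The top is 1097×725×29 mm with its upper surface at z = 683 mm. It stands on four 68×68 mm square legs, each inset 23 mm from the nearest pair of top edges, running from the floor to the underside of the top.


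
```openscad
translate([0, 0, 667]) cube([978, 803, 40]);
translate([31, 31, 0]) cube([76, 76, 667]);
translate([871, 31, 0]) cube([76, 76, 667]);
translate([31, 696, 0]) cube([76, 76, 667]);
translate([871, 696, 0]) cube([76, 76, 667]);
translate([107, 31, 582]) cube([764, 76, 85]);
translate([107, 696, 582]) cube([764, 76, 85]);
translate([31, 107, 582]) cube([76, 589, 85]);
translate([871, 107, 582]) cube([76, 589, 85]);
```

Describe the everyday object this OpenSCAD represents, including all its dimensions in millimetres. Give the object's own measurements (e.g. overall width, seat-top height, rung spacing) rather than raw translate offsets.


A table: top 978 mm (x) × 803 mm (y), 40 mm thick, upper face at z = 707 mm, on four 76×76 mm square legs, each inset 31 mm from the nearest pair of top edges from z = 0 to the bottom of the top. Four apron rails, 76 mm thick and 85 mm tall, run between adjacent legs with their top edges flush with the underside of the top and their outer faces flush with the legs' outer faces.


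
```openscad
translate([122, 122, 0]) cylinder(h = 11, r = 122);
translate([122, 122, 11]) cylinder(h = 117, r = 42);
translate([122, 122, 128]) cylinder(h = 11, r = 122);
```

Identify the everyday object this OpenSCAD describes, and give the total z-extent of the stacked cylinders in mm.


A spool. The overall height is 139 mm.

Three coaxial cylinders, large–small–large — a spool. Two 11 mm flanges and a 117 mm core give 11 + 117 + 11 = 139 mm.


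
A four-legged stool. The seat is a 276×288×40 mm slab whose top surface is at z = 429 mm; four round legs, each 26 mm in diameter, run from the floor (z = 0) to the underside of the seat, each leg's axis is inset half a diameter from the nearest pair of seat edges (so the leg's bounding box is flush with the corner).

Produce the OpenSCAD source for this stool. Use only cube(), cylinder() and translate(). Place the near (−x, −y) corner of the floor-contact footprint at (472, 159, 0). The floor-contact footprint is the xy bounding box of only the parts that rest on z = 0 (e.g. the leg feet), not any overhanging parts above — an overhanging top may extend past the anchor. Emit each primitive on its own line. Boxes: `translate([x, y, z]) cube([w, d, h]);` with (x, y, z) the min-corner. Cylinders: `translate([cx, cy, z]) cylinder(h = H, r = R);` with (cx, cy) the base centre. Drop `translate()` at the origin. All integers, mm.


translate([472, 159, 389]) cube([276, 288, 40]);
translate([485, 172, 0]) cylinder(h = 389, r = 13);
translate([735, 172, 0]) cylinder(h = 389, r = 13);
translate([485, 434, 0]) cylinder(h = 389, r = 13);
translate([735, 434, 0]) cylinder(h = 389, r = 13);


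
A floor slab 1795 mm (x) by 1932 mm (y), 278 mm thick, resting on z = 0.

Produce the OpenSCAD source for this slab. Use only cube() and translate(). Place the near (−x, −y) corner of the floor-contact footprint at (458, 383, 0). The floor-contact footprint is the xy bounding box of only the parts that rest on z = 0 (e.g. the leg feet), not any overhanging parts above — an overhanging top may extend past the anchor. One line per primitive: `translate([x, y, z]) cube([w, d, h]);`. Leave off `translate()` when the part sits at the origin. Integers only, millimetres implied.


translate([458, 383, 0]) cube([1795, 1932, 278]);


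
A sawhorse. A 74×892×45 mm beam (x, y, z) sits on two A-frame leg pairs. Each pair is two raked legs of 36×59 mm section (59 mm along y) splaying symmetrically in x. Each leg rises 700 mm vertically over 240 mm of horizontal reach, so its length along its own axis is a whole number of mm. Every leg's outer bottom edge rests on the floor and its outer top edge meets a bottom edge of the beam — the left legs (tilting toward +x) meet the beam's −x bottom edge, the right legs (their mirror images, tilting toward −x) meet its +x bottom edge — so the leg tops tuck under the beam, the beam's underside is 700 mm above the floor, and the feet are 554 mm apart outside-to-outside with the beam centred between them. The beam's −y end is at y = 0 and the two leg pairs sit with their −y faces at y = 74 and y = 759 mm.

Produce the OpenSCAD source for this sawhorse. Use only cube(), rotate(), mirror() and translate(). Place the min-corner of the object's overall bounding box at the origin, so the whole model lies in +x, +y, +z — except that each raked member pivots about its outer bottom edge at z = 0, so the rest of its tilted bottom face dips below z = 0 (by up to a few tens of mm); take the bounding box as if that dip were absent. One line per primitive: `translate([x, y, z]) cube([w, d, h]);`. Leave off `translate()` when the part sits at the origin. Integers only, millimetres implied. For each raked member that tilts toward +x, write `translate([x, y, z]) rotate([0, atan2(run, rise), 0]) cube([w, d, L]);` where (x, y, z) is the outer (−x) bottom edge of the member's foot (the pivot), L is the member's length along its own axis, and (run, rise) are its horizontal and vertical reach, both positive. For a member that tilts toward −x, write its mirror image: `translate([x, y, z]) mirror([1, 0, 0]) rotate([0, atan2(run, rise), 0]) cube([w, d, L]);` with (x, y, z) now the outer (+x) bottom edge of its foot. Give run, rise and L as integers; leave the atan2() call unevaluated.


translate([240, 0, 700]) cube([74, 892, 45]);
translate([0, 74, 0]) rotate([0, atan2(240, 700), 0]) cube([36, 59, 740]);
translate([554, 74, 0]) mirror([1, 0, 0]) rotate([0, atan2(240, 700), 0]) cube([36, 59, 740]);
translate([0, 759, 0]) rotate([0, atan2(240, 700), 0]) cube([36, 59, 740]);
translate([554, 759, 0]) mirror([1, 0, 0]) rotate([0, atan2(240, 700), 0]) cube([36, 59, 740]);
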